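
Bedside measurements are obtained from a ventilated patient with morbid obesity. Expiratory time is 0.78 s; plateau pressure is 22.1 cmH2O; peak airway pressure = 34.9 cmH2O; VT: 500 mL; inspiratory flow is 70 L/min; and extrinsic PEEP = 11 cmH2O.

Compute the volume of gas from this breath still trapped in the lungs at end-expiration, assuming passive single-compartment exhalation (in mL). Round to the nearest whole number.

103

Flow: 70 L/min ÷ 60 = 1.1667 L/s.
R = (PIP − Pplat)/V̇ = (34.9 − 22.1) / 1.1667 = 12.8/1.1667 = 10.971 cmH2O·s/L.
C = Vt/(Pplat − PEEP) = 500.0 / (22.1 − 11) = 500.0/11.1 = 45.045 mL/cmH2O.
τ = R × C = 10.971 × 0.04505 L/cmH2O = 0.4942 s.
Fraction remaining = e^(−Te/τ) = e^(−0.78/0.4942) = 0.2063.
Trapped volume = 500.0 × 0.2063 = 103.15 mL.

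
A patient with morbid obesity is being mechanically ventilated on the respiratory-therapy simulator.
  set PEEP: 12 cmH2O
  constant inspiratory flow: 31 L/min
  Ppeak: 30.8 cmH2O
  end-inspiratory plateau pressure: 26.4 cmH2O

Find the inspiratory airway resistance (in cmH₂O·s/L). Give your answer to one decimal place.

8.5

Flow: 31 L/min ÷ 60 = 0.5167 L/s.
Raw = (PIP − Pplat) / flow = (30.8 − 26.4) / 0.5167 = 4.4 / 0.5167 = 8.516 cmH2O·s/L.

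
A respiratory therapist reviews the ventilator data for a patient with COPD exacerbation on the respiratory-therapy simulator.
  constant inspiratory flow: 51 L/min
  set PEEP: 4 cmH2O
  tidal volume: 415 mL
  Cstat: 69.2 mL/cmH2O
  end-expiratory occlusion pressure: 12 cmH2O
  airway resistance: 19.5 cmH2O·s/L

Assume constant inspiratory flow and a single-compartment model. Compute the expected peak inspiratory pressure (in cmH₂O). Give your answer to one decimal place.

34.6

Flow: 51 L/min ÷ 60 = 0.85 L/s.
Total PEEP = 12 cmH2O (set 4 + intrinsic 8); this is the baseline alveolar pressure.
Equation of motion (constant flow): PIP = Vt/C + R·V̇ + PEEP.
PIP = 415/69.2 + 19.5×0.85 + 12 = 5.997 + 16.575 + 12 = 34.572 cmH2O.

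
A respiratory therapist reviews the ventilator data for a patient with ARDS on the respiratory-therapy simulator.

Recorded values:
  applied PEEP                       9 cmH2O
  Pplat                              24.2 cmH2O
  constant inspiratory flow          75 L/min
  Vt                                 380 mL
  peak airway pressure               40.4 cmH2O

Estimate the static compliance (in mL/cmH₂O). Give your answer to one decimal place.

Cstat = Vt / (Pplat − PEEP) = 380 / (24.2 − 9) = 380 / 15.2 = 25.0 mL/cmH2O.

25.0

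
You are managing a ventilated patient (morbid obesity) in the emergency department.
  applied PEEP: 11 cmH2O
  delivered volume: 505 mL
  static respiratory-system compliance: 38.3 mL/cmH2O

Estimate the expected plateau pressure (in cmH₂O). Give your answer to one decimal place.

Pplat = PEEP + Vt / Cstat = 11 + 505 / 38.3 = 11 + 13.185 = 24.185 cmH2O.

24.2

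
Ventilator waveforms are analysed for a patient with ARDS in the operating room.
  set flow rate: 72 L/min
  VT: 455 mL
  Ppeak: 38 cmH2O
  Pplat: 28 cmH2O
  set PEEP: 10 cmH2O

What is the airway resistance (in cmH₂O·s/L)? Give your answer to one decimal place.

8.3

Flow: 72 L/min ÷ 60 = 1.2 L/s.
Raw = (PIP − Pplat) / flow = (38 − 28) / 1.2 = 10.0 / 1.2 = 8.333 cmH2O·s/L.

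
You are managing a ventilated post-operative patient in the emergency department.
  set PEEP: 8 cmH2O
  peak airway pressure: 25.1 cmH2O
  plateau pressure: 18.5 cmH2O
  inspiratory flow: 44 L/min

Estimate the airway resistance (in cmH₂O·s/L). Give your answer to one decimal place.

Flow: 44 L/min ÷ 60 = 0.7333 L/s.
Raw = (PIP − Pplat) / flow = (25.1 − 18.5) / 0.7333 = 6.6 / 0.7333 = 9.0 cmH2O·s/L.

9.0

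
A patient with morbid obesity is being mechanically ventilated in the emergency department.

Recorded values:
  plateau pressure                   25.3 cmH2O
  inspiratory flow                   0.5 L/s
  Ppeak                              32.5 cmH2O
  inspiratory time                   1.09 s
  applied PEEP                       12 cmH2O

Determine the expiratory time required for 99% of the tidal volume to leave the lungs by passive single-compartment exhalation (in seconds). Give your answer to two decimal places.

2.72

Vt = flow × Ti = 0.5 L/s × 1.09 s × 1000 mL/L = 545.0 mL.
R = (PIP − Pplat)/V̇ = (32.5 − 25.3) / 0.5 = 7.2/0.5 = 14.4 cmH2O·s/L.
C = Vt/(Pplat − PEEP) = 545.0 / (25.3 − 12) = 545.0/13.3 = 40.977 mL/cmH2O.
τ = R × C = 14.4 × 0.04098 L/cmH2O = 0.5901 s.
t = −τ·ln(1 − 0.99) = −0.5901·ln(0.01) = 2.718 s.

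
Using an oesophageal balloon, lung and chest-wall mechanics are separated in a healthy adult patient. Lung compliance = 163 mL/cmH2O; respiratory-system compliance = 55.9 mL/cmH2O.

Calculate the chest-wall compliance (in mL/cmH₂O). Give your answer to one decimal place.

85.1

1/Ccw = 1/Crs − 1/CL.
1/Ccw = 1/55.9 − 1/163 = 0.01175.
Ccw = 85.106 mL/cmH2O.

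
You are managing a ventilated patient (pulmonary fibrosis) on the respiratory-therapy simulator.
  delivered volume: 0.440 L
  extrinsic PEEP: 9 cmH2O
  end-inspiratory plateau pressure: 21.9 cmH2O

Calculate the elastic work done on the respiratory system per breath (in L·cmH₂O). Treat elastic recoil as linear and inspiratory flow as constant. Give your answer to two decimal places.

2.84

Elastic work ≈ ½ × (Pplat − PEEP) × Vt = 0.5 × (21.9 − 9) × 0.440 L = 0.5 × 12.9 × 0.440 = 2.838 L·cmH2O.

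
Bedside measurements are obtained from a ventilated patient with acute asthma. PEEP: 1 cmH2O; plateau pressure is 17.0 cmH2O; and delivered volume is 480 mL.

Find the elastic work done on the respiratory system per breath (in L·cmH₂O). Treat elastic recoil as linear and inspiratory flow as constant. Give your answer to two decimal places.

3.84

Elastic work ≈ ½ × (Pplat − PEEP) × Vt = 0.5 × (17.0 − 1) × 0.480 L = 0.5 × 16.0 × 0.480 = 3.84 L·cmH2O.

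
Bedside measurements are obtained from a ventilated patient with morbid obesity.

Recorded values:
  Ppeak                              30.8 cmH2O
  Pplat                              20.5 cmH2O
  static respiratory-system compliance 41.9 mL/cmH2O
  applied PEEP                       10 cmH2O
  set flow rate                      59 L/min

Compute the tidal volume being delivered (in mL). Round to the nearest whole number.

Vt = Cstat × (Pplat − PEEP) = 41.9 × (20.5 − 10) = 41.9 × 10.5 = 439.95 mL.

440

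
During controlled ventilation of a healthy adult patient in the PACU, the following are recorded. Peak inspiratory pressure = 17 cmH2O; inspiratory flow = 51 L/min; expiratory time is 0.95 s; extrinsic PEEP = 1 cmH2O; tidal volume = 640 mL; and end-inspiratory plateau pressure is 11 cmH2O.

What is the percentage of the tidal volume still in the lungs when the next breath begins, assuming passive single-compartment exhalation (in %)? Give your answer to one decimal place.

12.2

Flow: 51 L/min ÷ 60 = 0.85 L/s.
R = (PIP − Pplat)/V̇ = (17 − 11) / 0.85 = 6.0/0.85 = 7.059 cmH2O·s/L.
C = Vt/(Pplat − PEEP) = 640.0 / (11 − 1) = 640.0/10.0 = 64.0 mL/cmH2O.
τ = R × C = 7.059 × 0.064 L/cmH2O = 0.4518 s.
Fraction remaining at end-expiration = e^(−Te/τ) = e^(−0.95/0.4518) = 0.1221 → 12.21%.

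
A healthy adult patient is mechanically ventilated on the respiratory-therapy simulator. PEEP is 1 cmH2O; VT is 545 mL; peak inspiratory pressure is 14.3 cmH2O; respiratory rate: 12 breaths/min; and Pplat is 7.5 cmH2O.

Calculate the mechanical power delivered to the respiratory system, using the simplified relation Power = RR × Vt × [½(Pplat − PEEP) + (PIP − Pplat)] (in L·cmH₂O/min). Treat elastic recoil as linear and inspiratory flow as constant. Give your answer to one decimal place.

65.7

Per-breath work = Vt × [½(Pplat−PEEP) + (PIP−Pplat)] = 0.545 × [0.5×6.5 + 6.8] = 0.545 × 10.05 = 5.477 L·cmH2O.
Power = 12 × 5.477 = 65.724 L·cmH2O/min.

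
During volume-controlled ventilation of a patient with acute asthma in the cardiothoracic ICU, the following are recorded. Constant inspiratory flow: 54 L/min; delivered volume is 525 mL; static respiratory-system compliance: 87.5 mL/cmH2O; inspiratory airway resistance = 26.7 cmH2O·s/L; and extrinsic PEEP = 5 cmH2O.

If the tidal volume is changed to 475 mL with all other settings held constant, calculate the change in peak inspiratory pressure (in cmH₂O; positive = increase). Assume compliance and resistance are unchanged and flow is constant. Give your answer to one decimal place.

PIP = Vt/C + R·V̇ + PEEP (constant-flow equation of motion).
Only the elastic term changes: ΔPIP = ΔVt / C = (475 − 525) / 87.5 = -0.5714 cmH2O.

-0.6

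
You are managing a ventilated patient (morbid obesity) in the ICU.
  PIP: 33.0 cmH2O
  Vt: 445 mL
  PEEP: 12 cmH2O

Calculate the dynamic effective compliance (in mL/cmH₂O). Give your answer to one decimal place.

21.2

Dynamic compliance = Vt / (PIP − PEEP) = 445 / (33.0 − 12) = 445 / 21.0 = 21.19 mL/cmH2O.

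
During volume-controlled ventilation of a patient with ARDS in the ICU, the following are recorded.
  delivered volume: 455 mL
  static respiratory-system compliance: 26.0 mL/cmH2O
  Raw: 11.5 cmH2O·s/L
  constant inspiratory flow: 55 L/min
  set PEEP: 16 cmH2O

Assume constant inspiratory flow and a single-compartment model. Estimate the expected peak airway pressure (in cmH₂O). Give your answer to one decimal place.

Flow: 55 L/min ÷ 60 = 0.9167 L/s.
Equation of motion (constant flow): PIP = Vt/C + R·V̇ + PEEP.
PIP = 455/26.0 + 11.5×0.9167 + 16 = 17.5 + 10.542 + 16 = 44.042 cmH2O.

44.0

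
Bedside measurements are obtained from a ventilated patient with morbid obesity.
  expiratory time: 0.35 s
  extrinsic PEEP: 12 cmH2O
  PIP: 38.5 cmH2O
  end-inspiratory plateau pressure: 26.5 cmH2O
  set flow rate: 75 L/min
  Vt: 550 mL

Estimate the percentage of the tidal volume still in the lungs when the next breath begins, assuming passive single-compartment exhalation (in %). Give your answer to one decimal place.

38.2

Flow: 75 L/min ÷ 60 = 1.25 L/s.
R = (PIP − Pplat)/V̇ = (38.5 − 26.5) / 1.25 = 12.0/1.25 = 9.6 cmH2O·s/L.
C = Vt/(Pplat − PEEP) = 550.0 / (26.5 − 12) = 550.0/14.5 = 37.931 mL/cmH2O.
τ = R × C = 9.6 × 0.03793 L/cmH2O = 0.3641 s.
Fraction remaining at end-expiration = e^(−Te/τ) = e^(−0.35/0.3641) = 0.3824 → 38.24%.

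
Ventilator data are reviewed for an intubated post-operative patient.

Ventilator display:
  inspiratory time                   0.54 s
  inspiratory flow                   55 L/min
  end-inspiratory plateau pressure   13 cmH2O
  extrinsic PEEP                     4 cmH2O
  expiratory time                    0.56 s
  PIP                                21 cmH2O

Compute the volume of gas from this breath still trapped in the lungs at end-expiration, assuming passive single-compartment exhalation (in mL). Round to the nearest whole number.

154

Flow: 55 L/min ÷ 60 = 0.9167 L/s.
Vt = flow × Ti = 0.9167 L/s × 0.54 s × 1000 mL/L = 495.02 mL.
R = (PIP − Pplat)/V̇ = (21 − 13) / 0.9167 = 8.0/0.9167 = 8.727 cmH2O·s/L.
C = Vt/(Pplat − PEEP) = 495.02 / (13 − 4) = 495.02/9.0 = 55.002 mL/cmH2O.
τ = R × C = 8.727 × 0.055 L/cmH2O = 0.48 s.
Fraction remaining = e^(−Te/τ) = e^(−0.56/0.48) = 0.3114.
Trapped volume = 495.02 × 0.3114 = 154.15 mL.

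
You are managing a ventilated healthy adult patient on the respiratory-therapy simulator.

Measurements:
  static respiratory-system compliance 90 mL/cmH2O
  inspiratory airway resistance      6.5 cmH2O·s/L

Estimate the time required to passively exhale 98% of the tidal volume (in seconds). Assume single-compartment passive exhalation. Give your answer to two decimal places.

τ = R × C = 6.5 × 90 mL/cmH2O = 6.5 × 0.090 L/cmH2O = 0.585 s.
Exhaled fraction f = 1 − e^(−t/τ) → t = −τ·ln(1 − f) = −0.585·ln(0.02) = 2.289 s.

2.29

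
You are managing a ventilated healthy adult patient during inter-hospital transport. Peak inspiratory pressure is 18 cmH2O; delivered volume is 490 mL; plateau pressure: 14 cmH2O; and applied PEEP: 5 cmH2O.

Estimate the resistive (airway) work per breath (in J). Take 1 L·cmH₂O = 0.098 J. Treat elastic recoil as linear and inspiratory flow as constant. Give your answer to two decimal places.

With constant inspiratory flow the resistive pressure is constant at PIP − Pplat = 18 − 14 = 4.0 cmH2O, so resistive work = 4.0 × 0.490 = 1.96 L·cmH2O.
× 0.098 J/(L·cmH2O) → 0.1921 J.

0.19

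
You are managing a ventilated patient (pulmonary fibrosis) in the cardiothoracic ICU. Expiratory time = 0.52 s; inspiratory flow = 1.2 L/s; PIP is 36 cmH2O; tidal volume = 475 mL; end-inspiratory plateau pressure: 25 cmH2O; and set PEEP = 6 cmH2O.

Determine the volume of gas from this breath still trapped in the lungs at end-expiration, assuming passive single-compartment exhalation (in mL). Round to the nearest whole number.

R = (PIP − Pplat)/V̇ = (36 − 25) / 1.2 = 11.0/1.2 = 9.167 cmH2O·s/L.
C = Vt/(Pplat − PEEP) = 475.0 / (25 − 6) = 475.0/19.0 = 25.0 mL/cmH2O.
τ = R × C = 9.167 × 0.025 L/cmH2O = 0.2292 s.
Fraction remaining = e^(−Te/τ) = e^(−0.52/0.2292) = 0.1034.
Trapped volume = 475.0 × 0.1034 = 49.115 mL.

49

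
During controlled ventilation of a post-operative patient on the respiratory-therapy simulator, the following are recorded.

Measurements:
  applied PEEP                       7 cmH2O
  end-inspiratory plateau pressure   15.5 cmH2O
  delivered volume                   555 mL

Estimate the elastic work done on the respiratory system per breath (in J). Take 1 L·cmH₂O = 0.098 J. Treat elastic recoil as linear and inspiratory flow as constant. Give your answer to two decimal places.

0.23

Elastic work ≈ ½ × (Pplat − PEEP) × Vt = 0.5 × (15.5 − 7) × 0.555 L = 0.5 × 8.5 × 0.555 = 2.359 L·cmH2O.
× 0.098 J/(L·cmH2O) → 0.2312 J.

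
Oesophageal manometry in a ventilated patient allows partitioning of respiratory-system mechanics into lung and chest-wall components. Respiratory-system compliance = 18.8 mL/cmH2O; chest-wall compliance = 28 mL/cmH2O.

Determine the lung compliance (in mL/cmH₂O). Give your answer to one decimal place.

57.2

1/CL = 1/Crs − 1/Ccw.
1/CL = 1/18.8 − 1/28 = 0.01748.
CL = 57.208 mL/cmH2O.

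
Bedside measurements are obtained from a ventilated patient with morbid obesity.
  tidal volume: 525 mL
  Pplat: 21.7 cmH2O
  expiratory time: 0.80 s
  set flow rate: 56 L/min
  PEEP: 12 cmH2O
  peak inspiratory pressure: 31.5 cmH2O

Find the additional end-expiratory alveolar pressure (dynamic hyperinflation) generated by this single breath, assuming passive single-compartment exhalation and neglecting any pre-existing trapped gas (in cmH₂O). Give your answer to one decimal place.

Flow: 56 L/min ÷ 60 = 0.9333 L/s.
R = (PIP − Pplat)/V̇ = (31.5 − 21.7) / 0.9333 = 9.8/0.9333 = 10.5 cmH2O·s/L.
C = Vt/(Pplat − PEEP) = 525.0 / (21.7 − 12) = 525.0/9.7 = 54.124 mL/cmH2O.
τ = R × C = 10.5 × 0.05412 L/cmH2O = 0.5683 s.
Fraction remaining = e^(−Te/τ) = e^(−0.80/0.5683) = 0.2447; trapped volume = 525.0 × 0.2447 = 128.47 mL.
Additional alveolar pressure from trapping ≈ V_trapped / C = 128.47 / 54.124 = 2.374 cmH2O.

2.4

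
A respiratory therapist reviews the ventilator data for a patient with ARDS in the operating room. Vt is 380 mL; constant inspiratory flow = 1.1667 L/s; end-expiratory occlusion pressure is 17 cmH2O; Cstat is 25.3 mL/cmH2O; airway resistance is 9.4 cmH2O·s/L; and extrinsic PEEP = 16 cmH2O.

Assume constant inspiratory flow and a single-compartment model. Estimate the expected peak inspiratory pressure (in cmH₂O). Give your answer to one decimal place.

43.0

Total PEEP = 17 cmH2O (set 16 + intrinsic 1); this is the baseline alveolar pressure.
Equation of motion (constant flow): PIP = Vt/C + R·V̇ + PEEP.
PIP = 380/25.3 + 9.4×1.1667 + 17 = 15.02 + 10.967 + 17 = 42.987 cmH2O.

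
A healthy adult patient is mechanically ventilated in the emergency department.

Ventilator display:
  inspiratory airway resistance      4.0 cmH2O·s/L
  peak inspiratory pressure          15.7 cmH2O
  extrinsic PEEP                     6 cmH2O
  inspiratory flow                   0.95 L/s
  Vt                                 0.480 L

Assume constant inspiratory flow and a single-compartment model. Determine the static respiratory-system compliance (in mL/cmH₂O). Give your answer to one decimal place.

81.4

Equation of motion (constant flow): PIP = Vt/C + R·V̇ + PEEP.
Vt/C = PIP − R·V̇ − PEEP = 15.7 − 4.0×0.95 − 6 = 15.7 − 3.8 − 6 = 5.9 cmH2O.
C = Vt / 5.9 = 480 / 5.9 = 81.356 mL/cmH2O.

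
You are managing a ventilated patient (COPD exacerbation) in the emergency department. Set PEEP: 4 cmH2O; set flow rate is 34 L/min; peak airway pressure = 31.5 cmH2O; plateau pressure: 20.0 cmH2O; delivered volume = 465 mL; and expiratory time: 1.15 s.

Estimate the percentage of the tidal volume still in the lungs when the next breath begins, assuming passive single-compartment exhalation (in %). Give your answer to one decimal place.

14.2

Flow: 34 L/min ÷ 60 = 0.5667 L/s.
R = (PIP − Pplat)/V̇ = (31.5 − 20.0) / 0.5667 = 11.5/0.5667 = 20.293 cmH2O·s/L.
C = Vt/(Pplat − PEEP) = 465.0 / (20.0 − 4) = 465.0/16.0 = 29.063 mL/cmH2O.
τ = R × C = 20.293 × 0.02906 L/cmH2O = 0.5897 s.
Fraction remaining at end-expiration = e^(−Te/τ) = e^(−1.15/0.5897) = 0.1423 → 14.23%.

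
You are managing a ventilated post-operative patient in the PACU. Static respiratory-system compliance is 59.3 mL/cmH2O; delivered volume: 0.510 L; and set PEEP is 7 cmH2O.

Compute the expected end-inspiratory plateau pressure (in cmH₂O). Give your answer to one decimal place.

15.6

Pplat = PEEP + Vt / Cstat = 7 + 510 / 59.3 = 7 + 8.6 = 15.6 cmH2O.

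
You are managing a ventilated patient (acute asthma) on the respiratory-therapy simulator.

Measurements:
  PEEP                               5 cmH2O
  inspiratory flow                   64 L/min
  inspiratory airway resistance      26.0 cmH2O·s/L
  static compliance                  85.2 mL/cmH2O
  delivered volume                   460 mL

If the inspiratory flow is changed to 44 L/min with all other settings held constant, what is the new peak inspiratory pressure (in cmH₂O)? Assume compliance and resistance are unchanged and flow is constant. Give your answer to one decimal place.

Flow: 64 L/min ÷ 60 = 1.0667 L/s.
New flow: 44 L/min ÷ 60 = 0.7333 L/s.
PIP = Vt/C + R·V̇ + PEEP (constant-flow equation of motion).
Only the resistive term changes: ΔPIP = R × ΔV̇ = 26.0 × (0.7333 − 1.0667) = 26.0 × -0.3334 = -8.668 cmH2O.
Original PIP = 460/85.2 + 26.0×1.0667 + 5 = 38.133 cmH2O; new PIP = 38.133 + (-8.668) = 29.465 cmH2O.

29.5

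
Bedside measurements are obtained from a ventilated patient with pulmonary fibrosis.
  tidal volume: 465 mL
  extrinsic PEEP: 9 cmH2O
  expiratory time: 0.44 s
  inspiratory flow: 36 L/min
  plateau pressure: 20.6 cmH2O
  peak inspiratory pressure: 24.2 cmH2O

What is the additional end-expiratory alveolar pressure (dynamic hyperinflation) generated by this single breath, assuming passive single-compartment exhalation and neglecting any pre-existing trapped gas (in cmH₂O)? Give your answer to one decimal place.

1.9

Flow: 36 L/min ÷ 60 = 0.6 L/s.
R = (PIP − Pplat)/V̇ = (24.2 − 20.6) / 0.6 = 3.6/0.6 = 6.0 cmH2O·s/L.
C = Vt/(Pplat − PEEP) = 465.0 / (20.6 − 9) = 465.0/11.6 = 40.086 mL/cmH2O.
τ = R × C = 6.0 × 0.04009 L/cmH2O = 0.2405 s.
Fraction remaining = e^(−Te/τ) = e^(−0.44/0.2405) = 0.1605; trapped volume = 465.0 × 0.1605 = 74.633 mL.
Additional alveolar pressure from trapping ≈ V_trapped / C = 74.633 / 40.086 = 1.862 cmH2O.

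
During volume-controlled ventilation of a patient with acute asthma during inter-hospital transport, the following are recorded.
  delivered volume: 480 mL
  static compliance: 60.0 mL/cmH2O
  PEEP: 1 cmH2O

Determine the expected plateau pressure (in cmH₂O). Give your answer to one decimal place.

9.0

Pplat = PEEP + Vt / Cstat = 1 + 480 / 60.0 = 1 + 8.0 = 9.0 cmH2O.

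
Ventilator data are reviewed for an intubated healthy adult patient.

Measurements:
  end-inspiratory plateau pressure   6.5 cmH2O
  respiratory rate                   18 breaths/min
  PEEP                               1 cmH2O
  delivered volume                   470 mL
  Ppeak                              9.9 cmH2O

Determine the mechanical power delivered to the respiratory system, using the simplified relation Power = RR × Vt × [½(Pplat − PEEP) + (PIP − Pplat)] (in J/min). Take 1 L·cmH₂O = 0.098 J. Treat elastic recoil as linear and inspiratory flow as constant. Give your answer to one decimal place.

5.1

Per-breath work = Vt × [½(Pplat−PEEP) + (PIP−Pplat)] = 0.470 × [0.5×5.5 + 3.4] = 0.470 × 6.15 = 2.891 L·cmH2O.
Power = 18 × 2.891 = 52.038 L·cmH2O/min.
× 0.098 J/(L·cmH2O) → 5.1 J/min.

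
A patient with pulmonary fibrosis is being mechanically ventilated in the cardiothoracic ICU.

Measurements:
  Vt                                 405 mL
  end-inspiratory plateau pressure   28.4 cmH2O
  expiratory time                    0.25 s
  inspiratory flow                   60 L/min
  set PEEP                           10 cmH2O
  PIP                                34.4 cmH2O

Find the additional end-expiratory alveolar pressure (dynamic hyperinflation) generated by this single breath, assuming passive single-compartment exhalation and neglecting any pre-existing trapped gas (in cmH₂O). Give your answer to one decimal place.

Flow: 60 L/min ÷ 60 = 1 L/s.
R = (PIP − Pplat)/V̇ = (34.4 − 28.4) / 1 = 6.0/1 = 6.0 cmH2O·s/L.
C = Vt/(Pplat − PEEP) = 405.0 / (28.4 − 10) = 405.0/18.4 = 22.011 mL/cmH2O.
τ = R × C = 6.0 × 0.02201 L/cmH2O = 0.1321 s.
Fraction remaining = e^(−Te/τ) = e^(−0.25/0.1321) = 0.1507; trapped volume = 405.0 × 0.1507 = 61.034 mL.
Additional alveolar pressure from trapping ≈ V_trapped / C = 61.034 / 22.011 = 2.773 cmH2O.

2.8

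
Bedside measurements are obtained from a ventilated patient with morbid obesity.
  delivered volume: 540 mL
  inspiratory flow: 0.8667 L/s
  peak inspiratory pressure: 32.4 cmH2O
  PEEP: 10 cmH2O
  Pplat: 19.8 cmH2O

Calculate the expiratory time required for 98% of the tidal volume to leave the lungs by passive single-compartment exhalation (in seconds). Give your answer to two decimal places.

R = (PIP − Pplat)/V̇ = (32.4 − 19.8) / 0.8667 = 12.6/0.8667 = 14.538 cmH2O·s/L.
C = Vt/(Pplat − PEEP) = 540.0 / (19.8 − 10) = 540.0/9.8 = 55.102 mL/cmH2O.
τ = R × C = 14.538 × 0.0551 L/cmH2O = 0.801 s.
t = −τ·ln(1 − 0.98) = −0.801·ln(0.02) = 3.134 s.

3.13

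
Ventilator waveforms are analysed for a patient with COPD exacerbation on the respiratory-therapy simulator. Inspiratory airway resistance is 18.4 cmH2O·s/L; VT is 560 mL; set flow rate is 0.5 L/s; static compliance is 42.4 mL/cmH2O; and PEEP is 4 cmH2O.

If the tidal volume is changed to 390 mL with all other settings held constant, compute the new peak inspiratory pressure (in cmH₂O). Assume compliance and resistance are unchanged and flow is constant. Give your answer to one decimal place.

22.4

PIP = Vt/C + R·V̇ + PEEP (constant-flow equation of motion).
Only the elastic term changes: ΔPIP = ΔVt / C = (390 − 560) / 42.4 = -4.009 cmH2O.
Original PIP = 560/42.4 + 18.4×0.5 + 4 = 26.408 cmH2O; new PIP = 26.408 + (-4.009) = 22.399 cmH2O.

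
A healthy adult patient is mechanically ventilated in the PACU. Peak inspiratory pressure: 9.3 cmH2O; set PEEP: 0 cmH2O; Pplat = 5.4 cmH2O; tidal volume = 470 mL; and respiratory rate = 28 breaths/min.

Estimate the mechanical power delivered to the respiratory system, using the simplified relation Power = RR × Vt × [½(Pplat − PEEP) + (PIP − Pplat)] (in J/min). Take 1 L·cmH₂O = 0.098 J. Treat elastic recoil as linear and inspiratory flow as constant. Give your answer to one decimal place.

8.5

Per-breath work = Vt × [½(Pplat−PEEP) + (PIP−Pplat)] = 0.470 × [0.5×5.4 + 3.9] = 0.470 × 6.6 = 3.102 L·cmH2O.
Power = 28 × 3.102 = 86.856 L·cmH2O/min.
× 0.098 J/(L·cmH2O) → 8.512 J/min.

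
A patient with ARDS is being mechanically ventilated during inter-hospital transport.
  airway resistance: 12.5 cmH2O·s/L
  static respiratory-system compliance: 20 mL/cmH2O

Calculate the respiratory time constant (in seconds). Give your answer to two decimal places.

τ = R × C = 12.5 × 20 mL/cmH2O = 12.5 × 0.020 L/cmH2O = 0.25 s.

0.25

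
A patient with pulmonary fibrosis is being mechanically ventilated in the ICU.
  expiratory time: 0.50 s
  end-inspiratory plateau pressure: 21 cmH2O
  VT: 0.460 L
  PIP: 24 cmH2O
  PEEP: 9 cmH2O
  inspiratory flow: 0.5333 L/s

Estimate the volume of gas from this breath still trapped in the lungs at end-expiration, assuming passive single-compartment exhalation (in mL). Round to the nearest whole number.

45

R = (PIP − Pplat)/V̇ = (24 − 21) / 0.5333 = 3.0/0.5333 = 5.625 cmH2O·s/L.
C = Vt/(Pplat − PEEP) = 460.0 / (21 − 9) = 460.0/12.0 = 38.333 mL/cmH2O.
τ = R × C = 5.625 × 0.03833 L/cmH2O = 0.2156 s.
Fraction remaining = e^(−Te/τ) = e^(−0.50/0.2156) = 0.09836.
Trapped volume = 460.0 × 0.09836 = 45.246 mL.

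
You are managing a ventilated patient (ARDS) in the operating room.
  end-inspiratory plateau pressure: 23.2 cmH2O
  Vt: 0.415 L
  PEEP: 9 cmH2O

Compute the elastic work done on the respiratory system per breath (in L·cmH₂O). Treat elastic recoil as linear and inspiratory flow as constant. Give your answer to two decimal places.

Elastic work ≈ ½ × (Pplat − PEEP) × Vt = 0.5 × (23.2 − 9) × 0.415 L = 0.5 × 14.2 × 0.415 = 2.947 L·cmH2O.

2.95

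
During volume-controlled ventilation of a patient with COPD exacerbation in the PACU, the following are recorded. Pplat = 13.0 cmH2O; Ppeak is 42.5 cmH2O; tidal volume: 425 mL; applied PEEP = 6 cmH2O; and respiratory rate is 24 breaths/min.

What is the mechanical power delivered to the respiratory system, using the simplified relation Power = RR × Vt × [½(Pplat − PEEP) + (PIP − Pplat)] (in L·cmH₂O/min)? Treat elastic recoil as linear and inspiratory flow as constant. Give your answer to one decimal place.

336.6

Per-breath work = Vt × [½(Pplat−PEEP) + (PIP−Pplat)] = 0.425 × [0.5×7.0 + 29.5] = 0.425 × 33.0 = 14.025 L·cmH2O.
Power = 24 × 14.025 = 336.6 L·cmH2O/min.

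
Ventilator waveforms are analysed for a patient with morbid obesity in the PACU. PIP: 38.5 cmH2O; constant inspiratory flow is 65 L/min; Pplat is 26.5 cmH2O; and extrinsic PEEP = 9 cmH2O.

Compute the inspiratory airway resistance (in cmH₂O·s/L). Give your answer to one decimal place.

11.1

Flow: 65 L/min ÷ 60 = 1.0833 L/s.
Raw = (PIP − Pplat) / flow = (38.5 − 26.5) / 1.0833 = 12.0 / 1.0833 = 11.077 cmH2O·s/L.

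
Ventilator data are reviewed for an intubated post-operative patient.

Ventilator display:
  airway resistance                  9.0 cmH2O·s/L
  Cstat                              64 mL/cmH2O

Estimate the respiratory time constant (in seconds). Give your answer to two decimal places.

0.58

τ = R × C = 9.0 × 64 mL/cmH2O = 9.0 × 0.064 L/cmH2O = 0.576 s.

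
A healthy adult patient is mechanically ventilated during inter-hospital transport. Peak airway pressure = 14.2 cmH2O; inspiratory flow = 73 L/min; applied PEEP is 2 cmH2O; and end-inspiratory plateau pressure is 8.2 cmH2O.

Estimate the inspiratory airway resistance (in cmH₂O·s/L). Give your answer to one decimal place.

Flow: 73 L/min ÷ 60 = 1.2167 L/s.
Raw = (PIP − Pplat) / flow = (14.2 − 8.2) / 1.2167 = 6.0 / 1.2167 = 4.931 cmH2O·s/L.

4.9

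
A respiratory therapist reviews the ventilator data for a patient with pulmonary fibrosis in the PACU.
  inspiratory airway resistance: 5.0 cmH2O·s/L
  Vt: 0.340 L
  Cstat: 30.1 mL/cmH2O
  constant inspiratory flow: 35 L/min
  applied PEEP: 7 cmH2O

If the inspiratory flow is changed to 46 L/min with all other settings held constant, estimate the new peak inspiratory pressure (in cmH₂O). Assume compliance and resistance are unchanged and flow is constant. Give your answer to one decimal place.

22.1

Flow: 35 L/min ÷ 60 = 0.5833 L/s.
New flow: 46 L/min ÷ 60 = 0.7667 L/s.
PIP = Vt/C + R·V̇ + PEEP (constant-flow equation of motion).
Only the resistive term changes: ΔPIP = R × ΔV̇ = 5.0 × (0.7667 − 0.5833) = 5.0 × 0.1834 = 0.917 cmH2O.
Original PIP = 340/30.1 + 5.0×0.5833 + 7 = 21.212 cmH2O; new PIP = 21.212 + (0.917) = 22.129 cmH2O.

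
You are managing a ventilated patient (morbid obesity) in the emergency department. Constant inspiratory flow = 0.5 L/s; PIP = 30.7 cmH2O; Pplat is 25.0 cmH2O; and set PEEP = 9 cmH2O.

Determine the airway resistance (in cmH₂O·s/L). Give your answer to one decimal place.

Raw = (PIP − Pplat) / flow = (30.7 − 25.0) / 0.5 = 5.7 / 0.5 = 11.4 cmH2O·s/L.

11.4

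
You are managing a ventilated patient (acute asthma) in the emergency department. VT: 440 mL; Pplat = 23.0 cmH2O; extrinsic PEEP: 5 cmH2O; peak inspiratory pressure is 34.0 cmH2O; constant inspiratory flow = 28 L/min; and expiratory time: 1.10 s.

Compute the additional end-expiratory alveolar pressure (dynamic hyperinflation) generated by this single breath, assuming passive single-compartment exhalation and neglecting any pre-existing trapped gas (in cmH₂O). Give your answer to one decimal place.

2.7

Flow: 28 L/min ÷ 60 = 0.4667 L/s.
R = (PIP − Pplat)/V̇ = (34.0 − 23.0) / 0.4667 = 11.0/0.4667 = 23.57 cmH2O·s/L.
C = Vt/(Pplat − PEEP) = 440.0 / (23.0 − 5) = 440.0/18.0 = 24.444 mL/cmH2O.
τ = R × C = 23.57 × 0.02444 L/cmH2O = 0.5761 s.
Fraction remaining = e^(−Te/τ) = e^(−1.10/0.5761) = 0.1482; trapped volume = 440.0 × 0.1482 = 65.208 mL.
Additional alveolar pressure from trapping ≈ V_trapped / C = 65.208 / 24.444 = 2.668 cmH2O.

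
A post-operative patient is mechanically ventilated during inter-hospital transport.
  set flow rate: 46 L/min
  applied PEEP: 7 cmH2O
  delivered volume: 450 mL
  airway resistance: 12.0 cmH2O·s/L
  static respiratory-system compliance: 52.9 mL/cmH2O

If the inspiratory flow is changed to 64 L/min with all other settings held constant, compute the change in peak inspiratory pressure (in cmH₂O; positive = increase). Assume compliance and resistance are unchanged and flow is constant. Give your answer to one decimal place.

Flow: 46 L/min ÷ 60 = 0.7667 L/s.
New flow: 64 L/min ÷ 60 = 1.0667 L/s.
PIP = Vt/C + R·V̇ + PEEP (constant-flow equation of motion).
Only the resistive term changes: ΔPIP = R × ΔV̇ = 12.0 × (1.0667 − 0.7667) = 12.0 × 0.3 = 3.6 cmH2O.

3.6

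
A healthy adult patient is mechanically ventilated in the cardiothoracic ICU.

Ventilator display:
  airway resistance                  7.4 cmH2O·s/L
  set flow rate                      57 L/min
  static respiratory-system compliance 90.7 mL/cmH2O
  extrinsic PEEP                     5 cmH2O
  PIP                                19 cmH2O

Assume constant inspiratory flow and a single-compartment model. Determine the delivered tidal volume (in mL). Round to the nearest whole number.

632

Flow: 57 L/min ÷ 60 = 0.95 L/s.
Equation of motion (constant flow): PIP = Vt/C + R·V̇ + PEEP.
Vt/C = PIP − R·V̇ − PEEP = 19 − 7.03 − 5 = 6.97 cmH2O.
Vt = C × 6.97 = 90.7 × 6.97 = 632.18 mL.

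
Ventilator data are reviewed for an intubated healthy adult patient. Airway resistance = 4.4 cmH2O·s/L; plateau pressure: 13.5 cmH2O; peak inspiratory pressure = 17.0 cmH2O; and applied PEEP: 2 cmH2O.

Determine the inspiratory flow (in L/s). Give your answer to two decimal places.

flow = (PIP − Pplat) / Raw = 3.5 / 4.4 = 0.7955 L/s.

0.80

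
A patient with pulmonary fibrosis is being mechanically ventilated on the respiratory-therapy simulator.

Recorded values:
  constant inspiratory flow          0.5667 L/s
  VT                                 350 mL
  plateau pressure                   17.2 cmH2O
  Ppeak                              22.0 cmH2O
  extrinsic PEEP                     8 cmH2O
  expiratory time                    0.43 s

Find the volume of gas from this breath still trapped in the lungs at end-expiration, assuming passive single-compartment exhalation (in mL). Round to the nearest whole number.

92

R = (PIP − Pplat)/V̇ = (22.0 − 17.2) / 0.5667 = 4.8/0.5667 = 8.47 cmH2O·s/L.
C = Vt/(Pplat − PEEP) = 350.0 / (17.2 − 8) = 350.0/9.2 = 38.043 mL/cmH2O.
τ = R × C = 8.47 × 0.03804 L/cmH2O = 0.3222 s.
Fraction remaining = e^(−Te/τ) = e^(−0.43/0.3222) = 0.2633.
Trapped volume = 350.0 × 0.2633 = 92.155 mL.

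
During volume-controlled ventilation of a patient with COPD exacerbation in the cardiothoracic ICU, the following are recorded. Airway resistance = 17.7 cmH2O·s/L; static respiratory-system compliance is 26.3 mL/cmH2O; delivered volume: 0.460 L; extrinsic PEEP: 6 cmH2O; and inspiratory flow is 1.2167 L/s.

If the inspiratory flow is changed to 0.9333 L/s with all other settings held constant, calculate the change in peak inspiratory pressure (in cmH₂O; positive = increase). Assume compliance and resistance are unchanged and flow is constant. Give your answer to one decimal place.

-5.0

PIP = Vt/C + R·V̇ + PEEP (constant-flow equation of motion).
Only the resistive term changes: ΔPIP = R × ΔV̇ = 17.7 × (0.9333 − 1.2167) = 17.7 × -0.2834 = -5.016 cmH2O.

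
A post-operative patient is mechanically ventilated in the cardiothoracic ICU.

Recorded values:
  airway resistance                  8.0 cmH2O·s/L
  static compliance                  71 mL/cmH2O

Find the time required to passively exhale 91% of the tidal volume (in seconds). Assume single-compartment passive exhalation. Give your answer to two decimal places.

1.37

τ = R × C = 8.0 × 71 mL/cmH2O = 8.0 × 0.071 L/cmH2O = 0.568 s.
Exhaled fraction f = 1 − e^(−t/τ) → t = −τ·ln(1 − f) = −0.568·ln(0.09) = 1.368 s.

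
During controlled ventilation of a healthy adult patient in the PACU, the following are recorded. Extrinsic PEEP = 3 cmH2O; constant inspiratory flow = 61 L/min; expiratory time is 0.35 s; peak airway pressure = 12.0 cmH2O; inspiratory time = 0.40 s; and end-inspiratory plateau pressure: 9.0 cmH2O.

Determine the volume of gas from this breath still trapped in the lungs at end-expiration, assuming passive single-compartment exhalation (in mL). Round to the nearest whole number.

Flow: 61 L/min ÷ 60 = 1.0167 L/s.
Vt = flow × Ti = 1.0167 L/s × 0.40 s × 1000 mL/L = 406.68 mL.
R = (PIP − Pplat)/V̇ = (12.0 − 9.0) / 1.0167 = 3.0/1.0167 = 2.951 cmH2O·s/L.
C = Vt/(Pplat − PEEP) = 406.68 / (9.0 − 3) = 406.68/6.0 = 67.78 mL/cmH2O.
τ = R × C = 2.951 × 0.06778 L/cmH2O = 0.2 s.
Fraction remaining = e^(−Te/τ) = e^(−0.35/0.2) = 0.1738.
Trapped volume = 406.68 × 0.1738 = 70.681 mL.

71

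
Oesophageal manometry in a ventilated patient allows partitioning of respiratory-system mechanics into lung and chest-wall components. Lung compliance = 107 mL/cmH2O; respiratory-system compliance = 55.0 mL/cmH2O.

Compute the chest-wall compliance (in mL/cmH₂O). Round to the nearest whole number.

113

1/Ccw = 1/Crs − 1/CL.
1/Ccw = 1/55.0 − 1/107 = 0.008836.
Ccw = 113.17 mL/cmH2O.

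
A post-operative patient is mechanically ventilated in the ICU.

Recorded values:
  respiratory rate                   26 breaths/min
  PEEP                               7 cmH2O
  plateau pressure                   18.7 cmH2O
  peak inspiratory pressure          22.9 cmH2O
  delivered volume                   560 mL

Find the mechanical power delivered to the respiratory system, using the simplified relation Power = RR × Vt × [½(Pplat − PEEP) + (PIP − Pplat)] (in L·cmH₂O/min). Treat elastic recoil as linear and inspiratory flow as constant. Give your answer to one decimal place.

146.3

Per-breath work = Vt × [½(Pplat−PEEP) + (PIP−Pplat)] = 0.560 × [0.5×11.7 + 4.2] = 0.560 × 10.05 = 5.628 L·cmH2O.
Power = 26 × 5.628 = 146.33 L·cmH2O/min.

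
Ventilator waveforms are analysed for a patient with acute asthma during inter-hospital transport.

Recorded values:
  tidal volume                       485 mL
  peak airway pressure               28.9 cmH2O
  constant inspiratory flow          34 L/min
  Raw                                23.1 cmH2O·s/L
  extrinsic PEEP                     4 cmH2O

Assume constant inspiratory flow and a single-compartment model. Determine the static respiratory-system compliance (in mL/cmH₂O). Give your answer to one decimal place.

41.1

Flow: 34 L/min ÷ 60 = 0.5667 L/s.
Equation of motion (constant flow): PIP = Vt/C + R·V̇ + PEEP.
Vt/C = PIP − R·V̇ − PEEP = 28.9 − 23.1×0.5667 − 4 = 28.9 − 13.091 − 4 = 11.809 cmH2O.
C = Vt / 11.809 = 485 / 11.809 = 41.07 mL/cmH2O.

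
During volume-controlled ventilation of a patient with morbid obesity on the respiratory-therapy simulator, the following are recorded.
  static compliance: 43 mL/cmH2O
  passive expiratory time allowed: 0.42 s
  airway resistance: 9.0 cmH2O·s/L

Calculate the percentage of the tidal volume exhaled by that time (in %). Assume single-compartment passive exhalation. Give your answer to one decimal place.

τ = R × C = 9.0 × 43 mL/cmH2O = 9.0 × 0.043 L/cmH2O = 0.387 s.
Passive exhalation: V(t)/V₀ = e^(−t/τ) = e^(−0.42/0.387) = 0.3378.
Fraction exhaled = 1 − 0.3378 = 0.6622 → 66.22%.

66.2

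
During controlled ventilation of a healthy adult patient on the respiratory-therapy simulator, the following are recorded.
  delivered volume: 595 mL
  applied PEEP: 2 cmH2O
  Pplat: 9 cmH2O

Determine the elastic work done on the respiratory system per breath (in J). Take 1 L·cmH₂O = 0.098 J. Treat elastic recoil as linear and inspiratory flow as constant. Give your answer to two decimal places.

Elastic work ≈ ½ × (Pplat − PEEP) × Vt = 0.5 × (9 − 2) × 0.595 L = 0.5 × 7.0 × 0.595 = 2.083 L·cmH2O.
× 0.098 J/(L·cmH2O) → 0.2041 J.

0.20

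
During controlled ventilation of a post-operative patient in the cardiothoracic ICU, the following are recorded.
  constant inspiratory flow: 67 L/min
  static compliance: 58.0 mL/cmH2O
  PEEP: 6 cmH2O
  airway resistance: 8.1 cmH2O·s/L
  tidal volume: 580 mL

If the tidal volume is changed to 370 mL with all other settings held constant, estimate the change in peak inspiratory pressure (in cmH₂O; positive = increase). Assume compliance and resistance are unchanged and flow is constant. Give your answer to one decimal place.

PIP = Vt/C + R·V̇ + PEEP (constant-flow equation of motion).
Only the elastic term changes: ΔPIP = ΔVt / C = (370 − 580) / 58.0 = -3.621 cmH2O.

-3.6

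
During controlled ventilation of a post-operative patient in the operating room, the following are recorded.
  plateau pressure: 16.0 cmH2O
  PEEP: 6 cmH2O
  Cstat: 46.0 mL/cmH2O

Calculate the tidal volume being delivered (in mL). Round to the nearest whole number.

Vt = Cstat × (Pplat − PEEP) = 46.0 × (16.0 − 6) = 46.0 × 10.0 = 460.0 mL.

460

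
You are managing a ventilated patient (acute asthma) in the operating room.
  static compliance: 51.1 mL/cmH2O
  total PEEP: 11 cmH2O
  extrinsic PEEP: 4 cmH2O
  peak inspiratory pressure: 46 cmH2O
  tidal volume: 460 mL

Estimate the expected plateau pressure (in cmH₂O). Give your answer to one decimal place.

End-expiratory occlusion gives total PEEP = 11 cmH2O (intrinsic PEEP = 11 − 4 = 7). Use total PEEP for the elastic gradient.
Pplat = PEEPtotal + Vt / Cstat = 11 + 460 / 51.1 = 11 + 9.002 = 20.002 cmH2O.

20.0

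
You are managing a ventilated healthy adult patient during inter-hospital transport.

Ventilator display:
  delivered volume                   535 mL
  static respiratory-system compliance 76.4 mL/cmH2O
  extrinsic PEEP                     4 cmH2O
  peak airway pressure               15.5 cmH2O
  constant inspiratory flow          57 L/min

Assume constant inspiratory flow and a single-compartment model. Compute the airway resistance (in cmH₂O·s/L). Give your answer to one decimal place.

4.7

Flow: 57 L/min ÷ 60 = 0.95 L/s.
Equation of motion (constant flow): PIP = Vt/C + R·V̇ + PEEP.
R·V̇ = PIP − Vt/C − PEEP = 15.5 − 535/76.4 − 4 = 15.5 − 7.003 − 4 = 4.497 cmH2O.
R = 4.497 / 0.95 = 4.734 cmH2O·s/L.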